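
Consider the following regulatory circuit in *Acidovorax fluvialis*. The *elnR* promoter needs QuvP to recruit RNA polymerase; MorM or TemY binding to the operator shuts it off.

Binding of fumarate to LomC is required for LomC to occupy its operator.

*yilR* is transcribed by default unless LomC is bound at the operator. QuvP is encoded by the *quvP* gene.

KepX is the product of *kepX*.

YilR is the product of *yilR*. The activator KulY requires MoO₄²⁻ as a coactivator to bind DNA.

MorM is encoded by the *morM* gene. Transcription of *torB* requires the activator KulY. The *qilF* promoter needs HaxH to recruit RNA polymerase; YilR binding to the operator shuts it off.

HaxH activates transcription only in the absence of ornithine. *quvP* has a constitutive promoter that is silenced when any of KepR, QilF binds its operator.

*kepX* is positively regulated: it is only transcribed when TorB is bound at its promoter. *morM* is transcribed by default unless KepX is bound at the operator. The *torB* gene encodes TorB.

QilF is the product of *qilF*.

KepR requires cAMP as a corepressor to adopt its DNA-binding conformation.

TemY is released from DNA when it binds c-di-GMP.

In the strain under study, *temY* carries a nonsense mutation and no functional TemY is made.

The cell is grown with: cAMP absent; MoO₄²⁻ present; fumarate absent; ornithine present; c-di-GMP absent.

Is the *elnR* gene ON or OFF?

MoO₄²⁻ is present, so KulY is active.
No repressor is bound and KulY is active, so *torB* is transcribed.
So TorB is produced and active.
No repressor is bound and TorB is active, so *kepX* is transcribed.
So KepX is produced and active.
With repressor KepX bound, *morM* is not transcribed.
So MorM is not produced.
cAMP is absent, so KepR is inactive.
Fumarate is absent, so LomC is inactive.
With no repressor bound, *yilR* is transcribed.
So YilR is produced and active.
Ornithine is present, so HaxH is inactive.
With repressor YilR bound, *qilF* is not transcribed.
So QilF is not produced.
With no repressor bound, *quvP* is transcribed.
So QuvP is produced and active.
TemY is non-functional in this strain, so it has no effect.
No repressor is bound and QuvP is active, so *elnR* is transcribed.

ON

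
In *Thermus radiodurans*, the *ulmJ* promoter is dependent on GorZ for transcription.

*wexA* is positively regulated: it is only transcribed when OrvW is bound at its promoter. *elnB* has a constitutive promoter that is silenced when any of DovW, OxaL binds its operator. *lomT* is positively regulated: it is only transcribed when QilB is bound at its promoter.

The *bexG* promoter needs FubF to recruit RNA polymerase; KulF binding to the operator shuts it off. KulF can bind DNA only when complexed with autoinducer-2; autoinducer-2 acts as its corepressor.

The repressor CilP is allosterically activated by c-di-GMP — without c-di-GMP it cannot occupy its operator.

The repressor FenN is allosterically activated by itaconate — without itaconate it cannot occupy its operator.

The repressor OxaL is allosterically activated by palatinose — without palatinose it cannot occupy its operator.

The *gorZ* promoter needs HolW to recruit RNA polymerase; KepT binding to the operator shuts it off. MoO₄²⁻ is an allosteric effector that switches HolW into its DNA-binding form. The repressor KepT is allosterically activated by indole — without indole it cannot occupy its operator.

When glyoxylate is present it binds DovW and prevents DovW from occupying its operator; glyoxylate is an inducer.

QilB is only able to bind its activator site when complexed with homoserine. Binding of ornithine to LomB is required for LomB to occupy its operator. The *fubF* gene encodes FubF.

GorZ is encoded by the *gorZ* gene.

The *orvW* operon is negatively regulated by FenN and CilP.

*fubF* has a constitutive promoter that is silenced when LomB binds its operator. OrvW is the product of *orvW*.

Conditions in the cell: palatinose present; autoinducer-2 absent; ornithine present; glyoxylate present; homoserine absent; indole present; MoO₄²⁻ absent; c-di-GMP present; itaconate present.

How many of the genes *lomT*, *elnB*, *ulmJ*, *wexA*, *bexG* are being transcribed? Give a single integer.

Homoserine is absent, so QilB is inactive.
Required activator QilB is absent, so *lomT* is not transcribed.
→ *lomT* is OFF.
Glyoxylate is present, so DovW is inactive.
Palatinose is present, so OxaL is active.
With repressor OxaL bound, *elnB* is not transcribed.
→ *elnB* is OFF.
MoO₄²⁻ is absent, so HolW is inactive.
Indole is present, so KepT is active.
With repressor KepT bound, *gorZ* is not transcribed.
So GorZ is not produced.
Required activator GorZ is absent, so *ulmJ* is not transcribed.
→ *ulmJ* is OFF.
Itaconate is present, so FenN is active.
c-di-GMP is present, so CilP is active.
With repressor FenN bound, *orvW* is not transcribed.
So OrvW is not produced.
Required activator OrvW is absent, so *wexA* is not transcribed.
→ *wexA* is OFF.
Autoinducer-2 is absent, so KulF is inactive.
Ornithine is present, so LomB is active.
With repressor LomB bound, *fubF* is not transcribed.
So FubF is not produced.
Required activator FubF is absent, so *bexG* is not transcribed.
→ *bexG* is OFF.
0 of the 5 genes are transcribed.

0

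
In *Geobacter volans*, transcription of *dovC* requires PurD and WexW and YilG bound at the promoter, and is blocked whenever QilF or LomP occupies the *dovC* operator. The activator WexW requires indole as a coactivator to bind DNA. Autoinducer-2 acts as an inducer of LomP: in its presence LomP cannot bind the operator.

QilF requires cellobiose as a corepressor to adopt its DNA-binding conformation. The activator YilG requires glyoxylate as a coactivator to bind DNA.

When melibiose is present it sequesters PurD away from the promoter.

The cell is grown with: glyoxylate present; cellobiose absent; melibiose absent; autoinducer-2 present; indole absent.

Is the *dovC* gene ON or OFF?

Melibiose is absent, so PurD is active.
Indole is absent, so WexW is inactive.
Glyoxylate is present, so YilG is active.
Cellobiose is absent, so QilF is inactive.
Autoinducer-2 is present, so LomP is inactive.
Required activator WexW is absent, so *dovC* is not transcribed.

OFF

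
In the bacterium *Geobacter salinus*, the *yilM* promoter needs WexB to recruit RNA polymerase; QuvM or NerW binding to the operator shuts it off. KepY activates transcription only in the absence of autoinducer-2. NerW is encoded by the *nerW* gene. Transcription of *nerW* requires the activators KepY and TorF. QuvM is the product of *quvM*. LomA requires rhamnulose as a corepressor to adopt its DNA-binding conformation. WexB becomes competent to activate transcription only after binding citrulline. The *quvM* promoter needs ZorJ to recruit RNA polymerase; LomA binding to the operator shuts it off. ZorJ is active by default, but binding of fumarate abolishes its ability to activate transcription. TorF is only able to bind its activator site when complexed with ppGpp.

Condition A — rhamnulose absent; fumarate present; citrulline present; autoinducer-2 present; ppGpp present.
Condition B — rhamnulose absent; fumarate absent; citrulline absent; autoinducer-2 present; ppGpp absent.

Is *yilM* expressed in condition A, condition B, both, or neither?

A only

Condition A:
Rhamnulose is absent, so LomA is inactive.
Fumarate is present, so ZorJ is inactive.
Required activator ZorJ is absent, so *quvM* is not transcribed.
So QuvM is not produced.
Citrulline is present, so WexB is active.
Autoinducer-2 is present, so KepY is inactive.
ppGpp is present, so TorF is active.
Required activator KepY is absent, so *nerW* is not transcribed.
So NerW is not produced.
No repressor is bound and WexB is active, so *yilM* is transcribed.
→ *yilM* is ON in A.
Condition B:
Rhamnulose is absent, so LomA is inactive.
Fumarate is absent, so ZorJ is active.
No repressor is bound and ZorJ is active, so *quvM* is transcribed.
So QuvM is produced and active.
Citrulline is absent, so WexB is inactive.
Autoinducer-2 is present, so KepY is inactive.
ppGpp is absent, so TorF is inactive.
Required activator KepY is absent, so *nerW* is not transcribed.
So NerW is not produced.
With repressor QuvM bound, *yilM* is not transcribed.
→ *yilM* is OFF in B.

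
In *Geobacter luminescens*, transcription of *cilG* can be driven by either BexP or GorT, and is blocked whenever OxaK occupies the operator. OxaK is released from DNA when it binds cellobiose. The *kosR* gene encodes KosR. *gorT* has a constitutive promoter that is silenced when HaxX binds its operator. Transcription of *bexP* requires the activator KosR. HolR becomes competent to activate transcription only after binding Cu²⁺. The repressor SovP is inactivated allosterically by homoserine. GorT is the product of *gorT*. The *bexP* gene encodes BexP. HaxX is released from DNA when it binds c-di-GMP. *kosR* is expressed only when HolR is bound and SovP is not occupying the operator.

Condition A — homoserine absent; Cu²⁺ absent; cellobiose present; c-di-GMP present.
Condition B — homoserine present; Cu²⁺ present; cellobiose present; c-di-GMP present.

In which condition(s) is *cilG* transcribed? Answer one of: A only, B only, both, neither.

Condition A:
Homoserine is absent, so SovP is active.
Cu²⁺ is absent, so HolR is inactive.
With repressor SovP bound, *kosR* is not transcribed.
So KosR is not produced.
Required activator KosR is absent, so *bexP* is not transcribed.
So BexP is not produced.
Cellobiose is present, so OxaK is inactive.
c-di-GMP is present, so HaxX is inactive.
With no repressor bound, *gorT* is transcribed.
So GorT is produced and active.
Activator GorT is present, so *cilG* is transcribed.
→ *cilG* is ON in A.
Condition B:
Homoserine is present, so SovP is inactive.
Cu²⁺ is present, so HolR is active.
No repressor is bound and HolR is active, so *kosR* is transcribed.
So KosR is produced and active.
No repressor is bound and KosR is active, so *bexP* is transcribed.
So BexP is produced and active.
Cellobiose is present, so OxaK is inactive.
c-di-GMP is present, so HaxX is inactive.
With no repressor bound, *gorT* is transcribed.
So GorT is produced and active.
Activator BexP is present, so *cilG* is transcribed.
→ *cilG* is ON in B.

both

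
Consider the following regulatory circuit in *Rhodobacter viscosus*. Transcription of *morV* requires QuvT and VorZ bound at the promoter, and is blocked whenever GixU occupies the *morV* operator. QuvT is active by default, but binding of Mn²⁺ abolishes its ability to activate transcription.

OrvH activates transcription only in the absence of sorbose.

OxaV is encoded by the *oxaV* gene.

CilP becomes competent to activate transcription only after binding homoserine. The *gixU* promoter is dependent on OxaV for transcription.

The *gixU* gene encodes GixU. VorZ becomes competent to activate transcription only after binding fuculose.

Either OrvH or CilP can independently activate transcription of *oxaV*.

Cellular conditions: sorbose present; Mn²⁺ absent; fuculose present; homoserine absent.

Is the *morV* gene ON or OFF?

Sorbose is present, so OrvH is inactive.
Homoserine is absent, so CilP is inactive.
No activator is available at the *oxaV* promoter, so *oxaV* is not transcribed.
So OxaV is not produced.
Required activator OxaV is absent, so *gixU* is not transcribed.
So GixU is not produced.
Mn²⁺ is absent, so QuvT is active.
Fuculose is present, so VorZ is active.
No repressor is bound and QuvT and VorZ are active, so *morV* is transcribed.

ON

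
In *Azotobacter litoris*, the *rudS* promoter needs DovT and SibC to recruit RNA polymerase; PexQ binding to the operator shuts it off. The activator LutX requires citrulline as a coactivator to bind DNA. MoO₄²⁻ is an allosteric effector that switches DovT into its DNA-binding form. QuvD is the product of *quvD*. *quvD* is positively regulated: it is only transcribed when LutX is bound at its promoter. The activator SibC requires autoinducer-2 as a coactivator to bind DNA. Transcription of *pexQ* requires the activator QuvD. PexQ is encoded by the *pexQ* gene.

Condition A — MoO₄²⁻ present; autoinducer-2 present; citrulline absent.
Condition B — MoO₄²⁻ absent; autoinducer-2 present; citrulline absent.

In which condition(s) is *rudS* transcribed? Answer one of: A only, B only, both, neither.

Condition A:
MoO₄²⁻ is present, so DovT is active.
Autoinducer-2 is present, so SibC is active.
Citrulline is absent, so LutX is inactive.
Required activator LutX is absent, so *quvD* is not transcribed.
So QuvD is not produced.
Required activator QuvD is absent, so *pexQ* is not transcribed.
So PexQ is not produced.
No repressor is bound and DovT and SibC are active, so *rudS* is transcribed.
→ *rudS* is ON in A.
Condition B:
MoO₄²⁻ is absent, so DovT is inactive.
Autoinducer-2 is present, so SibC is active.
Citrulline is absent, so LutX is inactive.
Required activator LutX is absent, so *quvD* is not transcribed.
So QuvD is not produced.
Required activator QuvD is absent, so *pexQ* is not transcribed.
So PexQ is not produced.
Required activator DovT is absent, so *rudS* is not transcribed.
→ *rudS* is OFF in B.

A only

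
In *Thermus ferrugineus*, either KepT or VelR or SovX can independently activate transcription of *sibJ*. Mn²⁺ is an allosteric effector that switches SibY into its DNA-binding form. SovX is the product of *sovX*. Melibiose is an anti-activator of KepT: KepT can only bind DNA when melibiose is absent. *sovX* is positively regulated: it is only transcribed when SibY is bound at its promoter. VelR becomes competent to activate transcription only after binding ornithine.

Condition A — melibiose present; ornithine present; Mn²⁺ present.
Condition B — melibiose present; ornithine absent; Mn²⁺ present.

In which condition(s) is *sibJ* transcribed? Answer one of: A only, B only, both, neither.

both

Condition A:
Melibiose is present, so KepT is inactive.
Ornithine is present, so VelR is active.
Mn²⁺ is present, so SibY is active.
No repressor is bound and SibY is active, so *sovX* is transcribed.
So SovX is produced and active.
Activator VelR is present, so *sibJ* is transcribed.
→ *sibJ* is ON in A.
Condition B:
Melibiose is present, so KepT is inactive.
Ornithine is absent, so VelR is inactive.
Mn²⁺ is present, so SibY is active.
No repressor is bound and SibY is active, so *sovX* is transcribed.
So SovX is produced and active.
Activator SovX is present, so *sibJ* is transcribed.
→ *sibJ* is ON in B.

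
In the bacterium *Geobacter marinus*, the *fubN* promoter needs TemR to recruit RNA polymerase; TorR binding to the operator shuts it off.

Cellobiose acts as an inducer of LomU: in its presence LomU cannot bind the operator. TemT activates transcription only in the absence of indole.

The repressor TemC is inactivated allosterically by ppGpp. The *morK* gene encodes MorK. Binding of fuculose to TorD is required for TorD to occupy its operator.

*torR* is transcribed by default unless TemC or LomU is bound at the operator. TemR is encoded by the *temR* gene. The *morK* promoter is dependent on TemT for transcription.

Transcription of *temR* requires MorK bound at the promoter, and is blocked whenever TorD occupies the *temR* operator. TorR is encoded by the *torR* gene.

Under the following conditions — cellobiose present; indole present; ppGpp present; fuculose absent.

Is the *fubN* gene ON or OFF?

OFF

ppGpp is present, so TemC is inactive.
Cellobiose is present, so LomU is inactive.
With no repressor bound, *torR* is transcribed.
So TorR is produced and active.
Indole is present, so TemT is inactive.
Required activator TemT is absent, so *morK* is not transcribed.
So MorK is not produced.
Fuculose is absent, so TorD is inactive.
Required activator MorK is absent, so *temR* is not transcribed.
So TemR is not produced.
With repressor TorR bound, *fubN* is not transcribed.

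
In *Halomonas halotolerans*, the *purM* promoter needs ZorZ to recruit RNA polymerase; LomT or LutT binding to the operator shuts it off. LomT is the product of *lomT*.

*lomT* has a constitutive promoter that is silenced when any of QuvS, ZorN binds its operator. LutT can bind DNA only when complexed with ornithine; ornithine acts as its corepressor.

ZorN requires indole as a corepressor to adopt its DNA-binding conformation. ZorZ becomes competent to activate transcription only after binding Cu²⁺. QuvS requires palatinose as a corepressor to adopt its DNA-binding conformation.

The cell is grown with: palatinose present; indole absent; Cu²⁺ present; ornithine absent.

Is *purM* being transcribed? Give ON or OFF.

ON

Cu²⁺ is present, so ZorZ is active.
Palatinose is present, so QuvS is active.
Indole is absent, so ZorN is inactive.
With repressor QuvS bound, *lomT* is not transcribed.
So LomT is not produced.
Ornithine is absent, so LutT is inactive.
No repressor is bound and ZorZ is active, so *purM* is transcribed.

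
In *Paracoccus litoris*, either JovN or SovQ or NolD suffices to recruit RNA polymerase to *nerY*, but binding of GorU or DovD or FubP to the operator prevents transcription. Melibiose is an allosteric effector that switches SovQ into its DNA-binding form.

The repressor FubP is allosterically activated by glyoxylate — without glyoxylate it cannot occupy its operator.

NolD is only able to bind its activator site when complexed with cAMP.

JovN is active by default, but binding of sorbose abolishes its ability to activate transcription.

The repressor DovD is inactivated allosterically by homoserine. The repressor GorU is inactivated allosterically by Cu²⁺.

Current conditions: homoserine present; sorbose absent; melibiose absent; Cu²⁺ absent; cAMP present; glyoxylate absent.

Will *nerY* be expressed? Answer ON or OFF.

Sorbose is absent, so JovN is active.
Cu²⁺ is absent, so GorU is active.
Homoserine is present, so DovD is inactive.
Melibiose is absent, so SovQ is inactive.
cAMP is present, so NolD is active.
Glyoxylate is absent, so FubP is inactive.
With repressor GorU bound, *nerY* is not transcribed.

OFF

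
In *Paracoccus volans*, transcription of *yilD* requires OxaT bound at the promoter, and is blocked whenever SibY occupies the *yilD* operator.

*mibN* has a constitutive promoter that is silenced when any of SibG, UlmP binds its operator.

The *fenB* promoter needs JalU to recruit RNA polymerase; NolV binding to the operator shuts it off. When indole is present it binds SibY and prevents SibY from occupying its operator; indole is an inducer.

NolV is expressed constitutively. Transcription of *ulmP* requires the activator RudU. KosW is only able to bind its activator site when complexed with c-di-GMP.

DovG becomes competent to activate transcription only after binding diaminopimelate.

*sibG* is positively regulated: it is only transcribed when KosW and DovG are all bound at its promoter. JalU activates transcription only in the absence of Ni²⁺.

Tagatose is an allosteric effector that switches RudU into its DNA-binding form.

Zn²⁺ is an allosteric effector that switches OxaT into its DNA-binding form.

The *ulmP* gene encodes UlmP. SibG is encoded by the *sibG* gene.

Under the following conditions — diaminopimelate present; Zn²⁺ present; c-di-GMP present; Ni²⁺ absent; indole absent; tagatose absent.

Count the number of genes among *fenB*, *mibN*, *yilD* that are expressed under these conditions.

0

NolV is produced constitutively and is active.
Ni²⁺ is absent, so JalU is active.
With repressor NolV bound, *fenB* is not transcribed.
→ *fenB* is OFF.
c-di-GMP is present, so KosW is active.
Diaminopimelate is present, so DovG is active.
No repressor is bound and KosW and DovG are active, so *sibG* is transcribed.
So SibG is produced and active.
Tagatose is absent, so RudU is inactive.
Required activator RudU is absent, so *ulmP* is not transcribed.
So UlmP is not produced.
With repressor SibG bound, *mibN* is not transcribed.
→ *mibN* is OFF.
Indole is absent, so SibY is active.
Zn²⁺ is present, so OxaT is active.
With repressor SibY bound, *yilD* is not transcribed.
→ *yilD* is OFF.
0 of the 3 genes are transcribed.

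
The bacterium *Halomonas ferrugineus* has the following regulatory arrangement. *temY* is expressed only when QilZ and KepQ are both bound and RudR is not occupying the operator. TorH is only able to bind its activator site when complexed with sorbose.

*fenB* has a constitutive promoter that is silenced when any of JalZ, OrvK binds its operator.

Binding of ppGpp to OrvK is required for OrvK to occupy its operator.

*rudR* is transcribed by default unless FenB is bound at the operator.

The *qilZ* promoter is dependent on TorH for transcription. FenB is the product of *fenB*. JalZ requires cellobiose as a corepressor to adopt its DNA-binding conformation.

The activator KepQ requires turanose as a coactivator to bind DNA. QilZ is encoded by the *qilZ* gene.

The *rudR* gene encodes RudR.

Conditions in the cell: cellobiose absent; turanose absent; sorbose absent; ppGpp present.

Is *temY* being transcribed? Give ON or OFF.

OFF

Cellobiose is absent, so JalZ is inactive.
ppGpp is present, so OrvK is active.
With repressor OrvK bound, *fenB* is not transcribed.
So FenB is not produced.
With no repressor bound, *rudR* is transcribed.
So RudR is produced and active.
Sorbose is absent, so TorH is inactive.
Required activator TorH is absent, so *qilZ* is not transcribed.
So QilZ is not produced.
Turanose is absent, so KepQ is inactive.
With repressor RudR bound, *temY* is not transcribed.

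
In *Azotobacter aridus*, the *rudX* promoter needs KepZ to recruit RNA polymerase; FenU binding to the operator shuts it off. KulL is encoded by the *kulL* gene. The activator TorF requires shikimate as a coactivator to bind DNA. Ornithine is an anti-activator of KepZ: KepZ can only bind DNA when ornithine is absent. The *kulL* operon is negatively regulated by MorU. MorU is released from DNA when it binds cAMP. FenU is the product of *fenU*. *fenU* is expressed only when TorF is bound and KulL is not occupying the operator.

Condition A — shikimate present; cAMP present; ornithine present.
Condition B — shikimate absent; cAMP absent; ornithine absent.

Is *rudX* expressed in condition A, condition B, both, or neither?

Condition A:
Shikimate is present, so TorF is active.
cAMP is present, so MorU is inactive.
With no repressor bound, *kulL* is transcribed.
So KulL is produced and active.
With repressor KulL bound, *fenU* is not transcribed.
So FenU is not produced.
Ornithine is present, so KepZ is inactive.
Required activator KepZ is absent, so *rudX* is not transcribed.
→ *rudX* is OFF in A.
Condition B:
Shikimate is absent, so TorF is inactive.
cAMP is absent, so MorU is active.
With repressor MorU bound, *kulL* is not transcribed.
So KulL is not produced.
Required activator TorF is absent, so *fenU* is not transcribed.
So FenU is not produced.
Ornithine is absent, so KepZ is active.
No repressor is bound and KepZ is active, so *rudX* is transcribed.
→ *rudX* is ON in B.

B only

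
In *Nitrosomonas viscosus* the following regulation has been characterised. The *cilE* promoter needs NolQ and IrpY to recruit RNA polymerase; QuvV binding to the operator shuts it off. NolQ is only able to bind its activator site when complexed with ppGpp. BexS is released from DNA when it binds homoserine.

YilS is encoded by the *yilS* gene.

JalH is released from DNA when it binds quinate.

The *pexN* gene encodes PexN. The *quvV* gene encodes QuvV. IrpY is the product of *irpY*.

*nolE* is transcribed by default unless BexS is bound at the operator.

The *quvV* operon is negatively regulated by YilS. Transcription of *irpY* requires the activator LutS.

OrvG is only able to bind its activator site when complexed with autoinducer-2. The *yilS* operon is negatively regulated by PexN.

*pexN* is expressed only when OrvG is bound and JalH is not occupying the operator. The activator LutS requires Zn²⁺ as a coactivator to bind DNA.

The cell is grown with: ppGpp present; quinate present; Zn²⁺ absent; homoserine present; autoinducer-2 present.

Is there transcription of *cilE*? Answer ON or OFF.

OFF

ppGpp is present, so NolQ is active.
Autoinducer-2 is present, so OrvG is active.
Quinate is present, so JalH is inactive.
No repressor is bound and OrvG is active, so *pexN* is transcribed.
So PexN is produced and active.
With repressor PexN bound, *yilS* is not transcribed.
So YilS is not produced.
With no repressor bound, *quvV* is transcribed.
So QuvV is produced and active.
Zn²⁺ is absent, so LutS is inactive.
Required activator LutS is absent, so *irpY* is not transcribed.
So IrpY is not produced.
With repressor QuvV bound, *cilE* is not transcribed.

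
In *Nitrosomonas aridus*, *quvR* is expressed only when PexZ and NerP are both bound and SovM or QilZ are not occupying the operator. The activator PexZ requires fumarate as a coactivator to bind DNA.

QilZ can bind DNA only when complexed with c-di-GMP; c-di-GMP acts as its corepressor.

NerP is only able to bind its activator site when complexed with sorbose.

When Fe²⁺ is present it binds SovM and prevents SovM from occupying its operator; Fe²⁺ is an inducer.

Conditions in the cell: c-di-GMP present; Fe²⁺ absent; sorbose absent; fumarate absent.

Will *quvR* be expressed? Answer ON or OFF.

Fumarate is absent, so PexZ is inactive.
Fe²⁺ is absent, so SovM is active.
c-di-GMP is present, so QilZ is active.
Sorbose is absent, so NerP is inactive.
With repressor SovM bound, *quvR* is not transcribed.

OFF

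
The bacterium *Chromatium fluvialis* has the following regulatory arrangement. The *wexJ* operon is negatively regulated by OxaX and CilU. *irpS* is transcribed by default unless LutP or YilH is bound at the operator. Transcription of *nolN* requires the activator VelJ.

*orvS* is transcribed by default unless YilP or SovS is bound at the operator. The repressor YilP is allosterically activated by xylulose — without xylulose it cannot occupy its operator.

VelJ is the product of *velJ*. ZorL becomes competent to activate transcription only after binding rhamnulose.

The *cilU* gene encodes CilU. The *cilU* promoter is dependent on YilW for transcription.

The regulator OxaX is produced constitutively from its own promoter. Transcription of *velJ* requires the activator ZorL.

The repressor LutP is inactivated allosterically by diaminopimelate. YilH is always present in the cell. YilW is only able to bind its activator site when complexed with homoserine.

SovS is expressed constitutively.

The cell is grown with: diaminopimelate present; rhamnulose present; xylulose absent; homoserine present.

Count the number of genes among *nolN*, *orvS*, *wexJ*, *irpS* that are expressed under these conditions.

1

Rhamnulose is present, so ZorL is active.
No repressor is bound and ZorL is active, so *velJ* is transcribed.
So VelJ is produced and active.
No repressor is bound and VelJ is active, so *nolN* is transcribed.
→ *nolN* is ON.
Xylulose is absent, so YilP is inactive.
SovS is produced constitutively and is active.
With repressor SovS bound, *orvS* is not transcribed.
→ *orvS* is OFF.
OxaX is produced constitutively and is active.
Homoserine is present, so YilW is active.
No repressor is bound and YilW is active, so *cilU* is transcribed.
So CilU is produced and active.
With repressor OxaX bound, *wexJ* is not transcribed.
→ *wexJ* is OFF.
Diaminopimelate is present, so LutP is inactive.
YilH is produced constitutively and is active.
With repressor YilH bound, *irpS* is not transcribed.
→ *irpS* is OFF.
1 of the 4 genes is transcribed.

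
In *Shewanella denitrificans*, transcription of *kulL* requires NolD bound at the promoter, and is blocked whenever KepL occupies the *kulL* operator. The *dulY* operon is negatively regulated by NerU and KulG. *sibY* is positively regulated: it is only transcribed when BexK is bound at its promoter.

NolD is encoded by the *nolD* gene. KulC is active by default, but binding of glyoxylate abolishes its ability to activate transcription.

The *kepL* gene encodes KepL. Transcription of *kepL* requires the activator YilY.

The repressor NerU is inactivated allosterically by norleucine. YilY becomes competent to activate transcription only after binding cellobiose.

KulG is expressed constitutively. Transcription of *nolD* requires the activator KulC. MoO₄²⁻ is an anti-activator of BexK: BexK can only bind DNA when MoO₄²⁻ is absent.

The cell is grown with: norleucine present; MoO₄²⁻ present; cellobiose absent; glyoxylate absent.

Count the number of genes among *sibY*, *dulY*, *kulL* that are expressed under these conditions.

1

MoO₄²⁻ is present, so BexK is inactive.
Required activator BexK is absent, so *sibY* is not transcribed.
→ *sibY* is OFF.
Norleucine is present, so NerU is inactive.
KulG is produced constitutively and is active.
With repressor KulG bound, *dulY* is not transcribed.
→ *dulY* is OFF.
Glyoxylate is absent, so KulC is active.
No repressor is bound and KulC is active, so *nolD* is transcribed.
So NolD is produced and active.
Cellobiose is absent, so YilY is inactive.
Required activator YilY is absent, so *kepL* is not transcribed.
So KepL is not produced.
No repressor is bound and NolD is active, so *kulL* is transcribed.
→ *kulL* is ON.
1 of the 3 genes is transcribed.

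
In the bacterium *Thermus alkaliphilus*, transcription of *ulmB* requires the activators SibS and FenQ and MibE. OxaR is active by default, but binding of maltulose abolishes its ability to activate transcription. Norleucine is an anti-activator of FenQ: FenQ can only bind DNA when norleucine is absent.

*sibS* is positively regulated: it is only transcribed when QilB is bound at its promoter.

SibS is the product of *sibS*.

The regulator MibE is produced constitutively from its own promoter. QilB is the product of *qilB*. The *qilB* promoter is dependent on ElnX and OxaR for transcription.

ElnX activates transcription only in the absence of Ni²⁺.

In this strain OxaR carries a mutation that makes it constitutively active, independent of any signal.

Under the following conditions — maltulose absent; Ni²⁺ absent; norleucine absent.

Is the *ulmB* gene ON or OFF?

ON

Ni²⁺ is absent, so ElnX is active.
OxaR is constitutively active in this strain.
No repressor is bound and ElnX and OxaR are active, so *qilB* is transcribed.
So QilB is produced and active.
No repressor is bound and QilB is active, so *sibS* is transcribed.
So SibS is produced and active.
Norleucine is absent, so FenQ is active.
MibE is produced constitutively and is active.
No repressor is bound and SibS and FenQ and MibE are active, so *ulmB* is transcribed.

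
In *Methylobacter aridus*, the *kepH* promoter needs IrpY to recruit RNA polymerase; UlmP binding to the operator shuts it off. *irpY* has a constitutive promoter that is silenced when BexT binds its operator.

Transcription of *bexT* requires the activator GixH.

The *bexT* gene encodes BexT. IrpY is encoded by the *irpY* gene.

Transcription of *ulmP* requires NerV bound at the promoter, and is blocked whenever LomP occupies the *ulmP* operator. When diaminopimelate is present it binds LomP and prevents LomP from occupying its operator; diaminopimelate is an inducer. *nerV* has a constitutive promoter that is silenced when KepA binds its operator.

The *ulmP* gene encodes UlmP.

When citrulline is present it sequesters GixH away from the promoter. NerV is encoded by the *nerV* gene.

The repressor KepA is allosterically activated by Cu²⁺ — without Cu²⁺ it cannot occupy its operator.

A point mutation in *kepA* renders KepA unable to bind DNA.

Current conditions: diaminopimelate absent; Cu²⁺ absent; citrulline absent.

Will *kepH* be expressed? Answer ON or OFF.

OFF

Diaminopimelate is absent, so LomP is active.
KepA is non-functional in this strain, so it has no effect.
With no repressor bound, *nerV* is transcribed.
So NerV is produced and active.
With repressor LomP bound, *ulmP* is not transcribed.
So UlmP is not produced.
Citrulline is absent, so GixH is active.
No repressor is bound and GixH is active, so *bexT* is transcribed.
So BexT is produced and active.
With repressor BexT bound, *irpY* is not transcribed.
So IrpY is not produced.
Required activator IrpY is absent, so *kepH* is not transcribed.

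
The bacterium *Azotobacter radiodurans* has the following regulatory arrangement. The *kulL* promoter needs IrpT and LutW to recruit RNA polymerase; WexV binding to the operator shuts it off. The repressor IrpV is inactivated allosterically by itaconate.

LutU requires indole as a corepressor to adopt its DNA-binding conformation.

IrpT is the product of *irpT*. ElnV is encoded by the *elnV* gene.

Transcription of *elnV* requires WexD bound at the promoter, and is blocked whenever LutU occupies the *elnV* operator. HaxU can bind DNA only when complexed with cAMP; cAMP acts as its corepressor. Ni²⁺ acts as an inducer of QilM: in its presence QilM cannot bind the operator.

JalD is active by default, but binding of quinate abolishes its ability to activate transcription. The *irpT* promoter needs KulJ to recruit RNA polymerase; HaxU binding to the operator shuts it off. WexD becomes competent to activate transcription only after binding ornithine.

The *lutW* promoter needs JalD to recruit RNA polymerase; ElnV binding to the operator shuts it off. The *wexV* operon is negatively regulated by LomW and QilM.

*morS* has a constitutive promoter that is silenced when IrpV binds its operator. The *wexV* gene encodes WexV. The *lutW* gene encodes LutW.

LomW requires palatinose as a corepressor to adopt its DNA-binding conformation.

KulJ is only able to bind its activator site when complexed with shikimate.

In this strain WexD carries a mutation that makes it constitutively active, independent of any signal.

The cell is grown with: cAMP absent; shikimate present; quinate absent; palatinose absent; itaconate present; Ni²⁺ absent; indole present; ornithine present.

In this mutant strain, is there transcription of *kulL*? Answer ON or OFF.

cAMP is absent, so HaxU is inactive.
Shikimate is present, so KulJ is active.
No repressor is bound and KulJ is active, so *irpT* is transcribed.
So IrpT is produced and active.
Palatinose is absent, so LomW is inactive.
Ni²⁺ is absent, so QilM is active.
With repressor QilM bound, *wexV* is not transcribed.
So WexV is not produced.
Quinate is absent, so JalD is active.
Indole is present, so LutU is active.
WexD is constitutively active in this strain.
With repressor LutU bound, *elnV* is not transcribed.
So ElnV is not produced.
No repressor is bound and JalD is active, so *lutW* is transcribed.
So LutW is produced and active.
No repressor is bound and IrpT and LutW are active, so *kulL* is transcribed.

ON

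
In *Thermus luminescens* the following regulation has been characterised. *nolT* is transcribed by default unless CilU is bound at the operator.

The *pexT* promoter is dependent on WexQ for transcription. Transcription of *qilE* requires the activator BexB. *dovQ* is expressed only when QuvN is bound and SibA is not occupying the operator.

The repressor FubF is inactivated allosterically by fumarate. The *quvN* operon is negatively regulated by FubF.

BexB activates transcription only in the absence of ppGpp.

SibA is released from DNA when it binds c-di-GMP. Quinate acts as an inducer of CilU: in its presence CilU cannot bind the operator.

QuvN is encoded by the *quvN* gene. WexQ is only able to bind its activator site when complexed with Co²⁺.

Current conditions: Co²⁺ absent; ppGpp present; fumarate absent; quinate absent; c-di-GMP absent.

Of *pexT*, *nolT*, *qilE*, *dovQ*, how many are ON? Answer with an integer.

0

Co²⁺ is absent, so WexQ is inactive.
Required activator WexQ is absent, so *pexT* is not transcribed.
→ *pexT* is OFF.
Quinate is absent, so CilU is active.
With repressor CilU bound, *nolT* is not transcribed.
→ *nolT* is OFF.
ppGpp is present, so BexB is inactive.
Required activator BexB is absent, so *qilE* is not transcribed.
→ *qilE* is OFF.
c-di-GMP is absent, so SibA is active.
Fumarate is absent, so FubF is active.
With repressor FubF bound, *quvN* is not transcribed.
So QuvN is not produced.
With repressor SibA bound, *dovQ* is not transcribed.
→ *dovQ* is OFF.
0 of the 4 genes are transcribed.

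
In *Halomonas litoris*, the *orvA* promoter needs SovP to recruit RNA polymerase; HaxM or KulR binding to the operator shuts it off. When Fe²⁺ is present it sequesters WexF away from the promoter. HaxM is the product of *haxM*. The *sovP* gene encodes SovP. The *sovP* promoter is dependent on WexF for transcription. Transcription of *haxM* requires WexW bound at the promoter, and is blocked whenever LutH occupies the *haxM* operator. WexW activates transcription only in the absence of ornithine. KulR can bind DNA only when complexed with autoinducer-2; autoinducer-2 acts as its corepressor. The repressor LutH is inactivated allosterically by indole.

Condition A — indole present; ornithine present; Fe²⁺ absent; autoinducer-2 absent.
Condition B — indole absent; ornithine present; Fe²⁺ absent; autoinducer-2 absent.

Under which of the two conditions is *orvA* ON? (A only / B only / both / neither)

Condition A:
Indole is present, so LutH is inactive.
Ornithine is present, so WexW is inactive.
Required activator WexW is absent, so *haxM* is not transcribed.
So HaxM is not produced.
Fe²⁺ is absent, so WexF is active.
No repressor is bound and WexF is active, so *sovP* is transcribed.
So SovP is produced and active.
Autoinducer-2 is absent, so KulR is inactive.
No repressor is bound and SovP is active, so *orvA* is transcribed.
→ *orvA* is ON in A.
Condition B:
Indole is absent, so LutH is active.
Ornithine is present, so WexW is inactive.
With repressor LutH bound, *haxM* is not transcribed.
So HaxM is not produced.
Fe²⁺ is absent, so WexF is active.
No repressor is bound and WexF is active, so *sovP* is transcribed.
So SovP is produced and active.
Autoinducer-2 is absent, so KulR is inactive.
No repressor is bound and SovP is active, so *orvA* is transcribed.
→ *orvA* is ON in B.

both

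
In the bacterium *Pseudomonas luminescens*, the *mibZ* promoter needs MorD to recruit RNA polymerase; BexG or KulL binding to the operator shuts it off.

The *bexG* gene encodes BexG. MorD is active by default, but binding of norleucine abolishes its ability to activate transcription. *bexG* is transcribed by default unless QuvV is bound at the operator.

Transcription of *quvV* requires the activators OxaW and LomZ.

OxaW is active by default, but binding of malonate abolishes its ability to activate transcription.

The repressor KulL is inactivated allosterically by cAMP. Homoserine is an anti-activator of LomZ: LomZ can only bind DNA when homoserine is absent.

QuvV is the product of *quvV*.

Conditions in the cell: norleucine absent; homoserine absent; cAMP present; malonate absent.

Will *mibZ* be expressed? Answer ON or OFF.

Malonate is absent, so OxaW is active.
Homoserine is absent, so LomZ is active.
No repressor is bound and OxaW and LomZ are active, so *quvV* is transcribed.
So QuvV is produced and active.
With repressor QuvV bound, *bexG* is not transcribed.
So BexG is not produced.
cAMP is present, so KulL is inactive.
Norleucine is absent, so MorD is active.
No repressor is bound and MorD is active, so *mibZ* is transcribed.

ON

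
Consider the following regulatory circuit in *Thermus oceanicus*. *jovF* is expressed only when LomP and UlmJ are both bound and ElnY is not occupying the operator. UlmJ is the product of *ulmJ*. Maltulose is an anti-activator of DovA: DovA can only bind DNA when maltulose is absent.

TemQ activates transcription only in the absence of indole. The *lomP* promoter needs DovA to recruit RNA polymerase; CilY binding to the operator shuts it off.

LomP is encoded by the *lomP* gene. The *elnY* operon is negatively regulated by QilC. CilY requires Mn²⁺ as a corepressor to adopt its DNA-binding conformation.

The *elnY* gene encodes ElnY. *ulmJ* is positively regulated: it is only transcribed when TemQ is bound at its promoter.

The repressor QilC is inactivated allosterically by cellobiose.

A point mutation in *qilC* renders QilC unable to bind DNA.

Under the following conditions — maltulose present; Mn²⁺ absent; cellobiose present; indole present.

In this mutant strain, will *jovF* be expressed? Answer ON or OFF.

OFF

Mn²⁺ is absent, so CilY is inactive.
Maltulose is present, so DovA is inactive.
Required activator DovA is absent, so *lomP* is not transcribed.
So LomP is not produced.
Indole is present, so TemQ is inactive.
Required activator TemQ is absent, so *ulmJ* is not transcribed.
So UlmJ is not produced.
QilC is non-functional in this strain, so it has no effect.
With no repressor bound, *elnY* is transcribed.
So ElnY is produced and active.
With repressor ElnY bound, *jovF* is not transcribed.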